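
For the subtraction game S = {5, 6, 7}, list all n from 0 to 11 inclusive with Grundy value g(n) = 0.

0, 1, 2, 3, 4

Grundy values for subtraction set {5, 6, 7}:
k:     0  1  2  3  4  5  6  7  8  9 10 11
g(k):  0  0  0  0  0  1  1  1  1  1  2  2
The P-positions (g = 0) in 0..11 are 0, 1, 2, 3, 4.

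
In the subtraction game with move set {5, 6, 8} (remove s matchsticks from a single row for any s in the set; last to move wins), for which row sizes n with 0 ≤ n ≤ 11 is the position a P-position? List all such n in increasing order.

0, 1, 2, 3, 4

Grundy values for subtraction set {5, 6, 8}:
k:     0  1  2  3  4  5  6  7  8  9 10 11
g(k):  0  0  0  0  0  1  1  1  1  1  2  2
The P-positions (g = 0) in 0..11 are 0, 1, 2, 3, 4.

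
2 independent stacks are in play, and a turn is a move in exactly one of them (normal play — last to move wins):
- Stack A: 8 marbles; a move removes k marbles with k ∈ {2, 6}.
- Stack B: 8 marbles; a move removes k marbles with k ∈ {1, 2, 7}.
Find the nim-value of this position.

Grundy values for stack A (subtraction set {2, 6}):
k:     0  1  2  3  4  5  6  7  8
g(k):  0  0  1  1  0  0  1  1  0
So g(8) = 0.
For stack B, compute g(0), g(1), … with moves {1, 2, 7}:
g(0) = mex{} = 0
g(1) = mex{0} = 1
g(2) = mex{0,1} = 2
g(3) = mex{1,2} = 0
g(4) = mex{0,2} = 1
g(5) = mex{0,1} = 2
g(6) = mex{1,2} = 0
g(7) = mex{0,2} = 1
g(8) = mex{0,1} = 2
So g(8) = 2.
By the Sprague-Grundy theorem, the Grundy value of a sum of independent games is the XOR of the component values.
Combined value = 0 ⊕ 2 = 2.

2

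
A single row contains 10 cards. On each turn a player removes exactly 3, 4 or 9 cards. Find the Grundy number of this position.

1

Grundy values for subtraction set {3, 4, 9}:
g(0) = mex{} = 0
g(1) = mex{} = 0
g(2) = mex{} = 0
g(3) = mex{0} = 1
g(4) = mex{0} = 1
g(5) = mex{0} = 1
g(6) = mex{0,1} = 2
g(7) = mex{1} = 0
g(8) = mex{1} = 0
g(9) = mex{0,1,2} = 3
g(10) = mex{0,2} = 1
So g(10) = 1.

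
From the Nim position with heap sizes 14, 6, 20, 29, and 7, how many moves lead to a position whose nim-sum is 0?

5

Compute the nim-sum pairwise:
14 XOR 6 = 8
8 XOR 20 = 28
28 XOR 29 = 1
1 XOR 7 = 6
The overall nim-sum is X = 6. A heap of size p has a winning move iff p XOR X < p (reduce it to p XOR X).
  14: 14 XOR 6 = 8 < 14 — winning move (to 8).
  6: 6 XOR 6 = 0 < 6 — winning move (to 0).
  20: 20 XOR 6 = 18 < 20 — winning move (to 18).
  29: 29 XOR 6 = 27 < 29 — winning move (to 27).
  7: 7 XOR 6 = 1 < 7 — winning move (to 1).
That gives 5 winning moves.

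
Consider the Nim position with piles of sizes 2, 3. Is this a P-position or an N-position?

N-position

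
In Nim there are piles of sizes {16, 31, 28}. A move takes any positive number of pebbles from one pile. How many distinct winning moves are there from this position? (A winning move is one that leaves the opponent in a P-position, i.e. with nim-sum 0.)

3

Nim-sum: 16 ⊕ 31 ⊕ 28 = 19.
The overall nim-sum is X = 19. A pile of size p has a winning move iff p XOR X < p (reduce it to p XOR X).
  16: 16 XOR 19 = 3 < 16 — winning move (to 3).
  31: 31 XOR 19 = 12 < 31 — winning move (to 12).
  28: 28 XOR 19 = 15 < 28 — winning move (to 15).
That gives 3 winning moves.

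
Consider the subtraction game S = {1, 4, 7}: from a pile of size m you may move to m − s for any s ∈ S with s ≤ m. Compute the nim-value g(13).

Build the Grundy sequence with g(k) = mex{g(k−s) : s ∈ {1, 4, 7}, s ≤ k}:
g(0) = mex{} = 0
g(1) = mex{0} = 1
g(2) = mex{1} = 0
g(3) = mex{0} = 1
g(4) = mex{0,1} = 2
g(5) = mex{1,2} = 0
g(6) = mex{0} = 1
g(7) = mex{0,1} = 2
g(8) = mex{1,2} = 0
g(9) = mex{0} = 1
g(10) = mex{1} = 0
g(11) = mex{0,2} = 1
g(12) = mex{0,1} = 2
g(13) = mex{1,2} = 0
So g(13) = 0.

0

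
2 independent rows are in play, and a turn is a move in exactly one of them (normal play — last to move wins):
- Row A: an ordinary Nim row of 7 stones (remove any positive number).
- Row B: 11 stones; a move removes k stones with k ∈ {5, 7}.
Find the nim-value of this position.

Row A is a plain Nim row of size 7, so its Grundy value is 7.
Grundy values for row B (subtraction set {5, 7}):
g(0) = mex{} = 0
g(1) = mex{} = 0
g(2) = mex{} = 0
g(3) = mex{} = 0
g(4) = mex{} = 0
g(5) = mex{0} = 1
g(6) = mex{0} = 1
g(7) = mex{0} = 1
g(8) = mex{0} = 1
g(9) = mex{0} = 1
g(10) = mex{0,1} = 2
g(11) = mex{0,1} = 2
So g(11) = 2.
The value of a disjunctive sum is the nim-sum of the parts.
Combined value = 7 ⊕ 2 = 5.

5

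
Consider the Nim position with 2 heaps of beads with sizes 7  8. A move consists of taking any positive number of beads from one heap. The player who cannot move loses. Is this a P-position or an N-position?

Compute the nim-sum pairwise:
7 XOR 8 = 15
The nim-sum is 15 ≠ 0, so this is an N-position: the player to move can win.

N-position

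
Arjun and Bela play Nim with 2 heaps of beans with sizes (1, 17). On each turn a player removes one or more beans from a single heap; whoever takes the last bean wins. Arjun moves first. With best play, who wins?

Compute the nim-sum pairwise:
1 ^ 17 = 16
The nim-sum is 16 ≠ 0, so this is an N-position: the player to move can win; Arjun has a winning move.

Arjun wins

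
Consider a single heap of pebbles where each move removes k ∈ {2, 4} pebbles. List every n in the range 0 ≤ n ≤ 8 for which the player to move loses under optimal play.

0, 1, 6, 7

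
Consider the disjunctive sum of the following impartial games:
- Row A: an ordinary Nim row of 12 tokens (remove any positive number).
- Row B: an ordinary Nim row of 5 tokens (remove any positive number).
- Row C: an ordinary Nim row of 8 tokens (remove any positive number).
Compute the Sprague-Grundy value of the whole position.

1

Row A is a plain Nim row of size 12, so its Grundy value is 12.
Row B is a plain Nim row of size 5, so its Grundy value is 5.
Row C is a plain Nim row of size 8, so its Grundy value is 8.
The value of a disjunctive sum is the nim-sum of the parts.
Combined value = 12 XOR 5 XOR 8 = 1.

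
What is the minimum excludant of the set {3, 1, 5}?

0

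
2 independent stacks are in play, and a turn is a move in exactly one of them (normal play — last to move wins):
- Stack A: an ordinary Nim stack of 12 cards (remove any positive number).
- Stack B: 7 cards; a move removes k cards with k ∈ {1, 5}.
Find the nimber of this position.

Stack A is a plain Nim stack of size 12, so its Grundy value is 12.
Grundy values for stack B (subtraction set {1, 5}):
k:     0  1  2  3  4  5  6  7
g(k):  0  1  0  1  0  1  0  1
So g(7) = 1.
By the Sprague-Grundy theorem, the Grundy value of a sum of independent games is the XOR of the component values.
Combined value = 12 XOR 1 = 13.

13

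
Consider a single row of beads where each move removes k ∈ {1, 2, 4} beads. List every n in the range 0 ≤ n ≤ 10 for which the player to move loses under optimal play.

0, 3, 6, 9

Compute g(0), g(1), … for moves {1, 2, 4}:
g(0) = mex{} = 0
g(1) = mex{0} = 1
g(2) = mex{0,1} = 2
g(3) = mex{1,2} = 0
g(4) = mex{0,2} = 1
g(5) = mex{0,1} = 2
g(6) = mex{1,2} = 0
g(7) = mex{0,2} = 1
g(8) = mex{0,1} = 2
g(9) = mex{1,2} = 0
g(10) = mex{0,2} = 1
The P-positions (g = 0) in 0..10 are 0, 3, 6, 9.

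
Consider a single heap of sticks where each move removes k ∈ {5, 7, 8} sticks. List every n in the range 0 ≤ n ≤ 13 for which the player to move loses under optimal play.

0, 1, 2, 3, 4, 13

Grundy values for subtraction set {5, 7, 8}:
g(0) = mex{} = 0
g(1) = mex{} = 0
g(2) = mex{} = 0
g(3) = mex{} = 0
g(4) = mex{} = 0
g(5) = mex{0} = 1
g(6) = mex{0} = 1
g(7) = mex{0} = 1
g(8) = mex{0} = 1
g(9) = mex{0} = 1
g(10) = mex{0,1} = 2
g(11) = mex{0,1} = 2
g(12) = mex{0,1} = 2
g(13) = mex{1} = 0
The P-positions (g = 0) in 0..13 are 0, 1, 2, 3, 4, 13.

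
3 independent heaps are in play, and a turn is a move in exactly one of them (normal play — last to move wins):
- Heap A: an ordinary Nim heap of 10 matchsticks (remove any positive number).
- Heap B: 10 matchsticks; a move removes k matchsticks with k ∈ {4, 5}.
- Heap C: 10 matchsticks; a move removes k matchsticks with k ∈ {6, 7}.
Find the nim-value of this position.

11

Heap A is a plain Nim heap of size 10, so its Grundy value is 10.
For heap B, compute g(0), g(1), … with moves {4, 5}:
g(0) = mex{} = 0
g(1) = mex{} = 0
g(2) = mex{} = 0
g(3) = mex{} = 0
g(4) = mex{0} = 1
g(5) = mex{0} = 1
g(6) = mex{0} = 1
g(7) = mex{0} = 1
g(8) = mex{0,1} = 2
g(9) = mex{1} = 0
g(10) = mex{1} = 0
So g(10) = 0.
For heap C, compute g(0), g(1), … with moves {6, 7}:
k:     0  1  2  3  4  5  6  7  8  9 10
g(k):  0  0  0  0  0  0  1  1  1  1  1
So g(10) = 1.
The value of a disjunctive sum is the nim-sum of the parts.
Combined value = 10 ⊕ 0 ⊕ 1 = 11.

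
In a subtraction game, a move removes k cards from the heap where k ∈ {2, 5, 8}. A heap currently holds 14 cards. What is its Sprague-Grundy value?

0

Grundy values for subtraction set {2, 5, 8}:
g(0) = mex{} = 0
g(1) = mex{} = 0
g(2) = mex{0} = 1
g(3) = mex{0} = 1
g(4) = mex{1} = 0
g(5) = mex{0,1} = 2
g(6) = mex{0} = 1
g(7) = mex{1,2} = 0
g(8) = mex{0,1} = 2
g(9) = mex{0} = 1
g(10) = mex{1,2} = 0
g(11) = mex{1} = 0
g(12) = mex{0} = 1
g(13) = mex{0,2} = 1
g(14) = mex{1} = 0
So g(14) = 0.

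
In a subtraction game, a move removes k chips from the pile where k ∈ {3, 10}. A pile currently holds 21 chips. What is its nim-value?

Build the Grundy sequence with g(k) = mex{g(k−s) : s ∈ {3, 10}, s ≤ k}:
k:     0  1  2  3  4  5  6  7  8  9 10 11 12 13 14 15 16 17 18 19 20 21
g(k):  0  0  0  1  1  1  0  0  0  1  1  1  2  0  0  0  1  1  1  0  0  0
So g(21) = 0.

0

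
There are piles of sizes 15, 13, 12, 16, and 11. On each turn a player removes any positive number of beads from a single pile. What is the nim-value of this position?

21

Compute the nim-sum pairwise:
15 ⊕ 13 = 2
2 ⊕ 12 = 14
14 ⊕ 16 = 30
30 ⊕ 11 = 21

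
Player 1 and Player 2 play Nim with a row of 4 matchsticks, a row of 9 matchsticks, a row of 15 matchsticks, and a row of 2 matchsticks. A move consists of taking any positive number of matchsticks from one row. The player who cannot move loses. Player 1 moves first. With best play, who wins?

Player 2 wins

Nim-sum: 4 ^ 9 ^ 15 ^ 2 = 0.
The nim-sum is 0, so this is a P-position: the player to move is in a losing position under optimal play; Player 1 is about to move from it and so loses — Player 2 wins.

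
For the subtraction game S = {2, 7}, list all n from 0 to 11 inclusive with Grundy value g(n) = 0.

0, 1, 4, 5, 9, 10

Build the Grundy sequence with g(k) = mex{g(k−s) : s ∈ {2, 7}, s ≤ k}:
g(0) = mex{} = 0
g(1) = mex{} = 0
g(2) = mex{0} = 1
g(3) = mex{0} = 1
g(4) = mex{1} = 0
g(5) = mex{1} = 0
g(6) = mex{0} = 1
g(7) = mex{0} = 1
g(8) = mex{0,1} = 2
g(9) = mex{1} = 0
g(10) = mex{1,2} = 0
g(11) = mex{0} = 1
The P-positions (g = 0) in 0..11 are 0, 1, 4, 5, 9, 10.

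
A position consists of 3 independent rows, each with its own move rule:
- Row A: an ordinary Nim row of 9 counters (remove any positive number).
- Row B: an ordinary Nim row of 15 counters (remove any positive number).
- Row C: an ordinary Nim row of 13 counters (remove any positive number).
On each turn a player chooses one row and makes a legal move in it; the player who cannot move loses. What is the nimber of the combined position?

Row A is a plain Nim row of size 9, so its Grundy value is 9.
Row B is a plain Nim row of size 15, so its Grundy value is 15.
Row C is a plain Nim row of size 13, so its Grundy value is 13.
By the Sprague-Grundy theorem, the Grundy value of a sum of independent games is the XOR of the component values.
Combined value = 9 XOR 15 XOR 13 = 11.

11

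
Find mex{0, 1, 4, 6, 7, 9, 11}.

2

The values 0, 1 are all present; 2 is the first non-negative integer missing from the set.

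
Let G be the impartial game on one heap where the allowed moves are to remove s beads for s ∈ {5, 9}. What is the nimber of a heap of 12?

Grundy values for subtraction set {5, 9}:
g(0) = mex{} = 0
g(1) = mex{} = 0
g(2) = mex{} = 0
g(3) = mex{} = 0
g(4) = mex{} = 0
g(5) = mex{0} = 1
g(6) = mex{0} = 1
g(7) = mex{0} = 1
g(8) = mex{0} = 1
g(9) = mex{0} = 1
g(10) = mex{0,1} = 2
g(11) = mex{0,1} = 2
g(12) = mex{0,1} = 2
So g(12) = 2.

2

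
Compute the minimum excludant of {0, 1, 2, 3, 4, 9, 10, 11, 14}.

5

The values 0, 1, 2, 3, 4 are all present; 5 is the first non-negative integer missing from the set.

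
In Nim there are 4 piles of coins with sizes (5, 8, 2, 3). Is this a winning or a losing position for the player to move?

Compute the nim-sum pairwise:
5 XOR 8 = 13
13 XOR 2 = 15
15 XOR 3 = 12
The nim-sum is 12 ≠ 0, so this is an N-position: the player to move can win.

Winning position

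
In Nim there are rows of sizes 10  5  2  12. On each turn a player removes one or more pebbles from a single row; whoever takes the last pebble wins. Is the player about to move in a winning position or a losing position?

Nim-sum: 10 XOR 5 XOR 2 XOR 12 = 1.
The nim-sum is 1 ≠ 0, so this is an N-position: the player to move can win.

Winning position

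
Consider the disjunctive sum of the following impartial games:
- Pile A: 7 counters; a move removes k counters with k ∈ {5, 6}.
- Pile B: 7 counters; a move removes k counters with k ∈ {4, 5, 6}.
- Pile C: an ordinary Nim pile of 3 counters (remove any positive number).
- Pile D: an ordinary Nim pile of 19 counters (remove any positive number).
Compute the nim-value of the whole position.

Grundy values for pile A (subtraction set {5, 6}):
k:     0  1  2  3  4  5  6  7
g(k):  0  0  0  0  0  1  1  1
So g(7) = 1.
Build the Grundy sequence for pile B with g(k) = mex{g(k−s) : s ∈ {4, 5, 6}, s ≤ k}:
k:     0  1  2  3  4  5  6  7
g(k):  0  0  0  0  1  1  1  1
So g(7) = 1.
Pile C is a plain Nim pile of size 3, so its Grundy value is 3.
Pile D is a plain Nim pile of size 19, so its Grundy value is 19.
By the Sprague-Grundy theorem, the Grundy value of a sum of independent games is the XOR of the component values.
Combined value = 1 XOR 1 XOR 3 XOR 19 = 16.

16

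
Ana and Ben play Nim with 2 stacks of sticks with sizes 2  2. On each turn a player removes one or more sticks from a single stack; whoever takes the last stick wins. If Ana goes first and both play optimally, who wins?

Ben wins

Compute the nim-sum pairwise:
2 XOR 2 = 0
The nim-sum is 0, so this is a P-position: the player to move is in a losing position under optimal play; Ana is about to move from it and so loses — Ben wins.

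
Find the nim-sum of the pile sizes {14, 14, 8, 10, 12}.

14

Write each in binary and XOR column by column:
  1110  (14)
  1110  (14)
  1000  (8)
  1010  (10)
  1100  (12)
  ----
  1110  (14)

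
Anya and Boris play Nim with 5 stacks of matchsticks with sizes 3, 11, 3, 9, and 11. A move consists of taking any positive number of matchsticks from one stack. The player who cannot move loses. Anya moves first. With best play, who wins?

Write each in binary and XOR column by column:
  0011  (3)
  1011  (11)
  0011  (3)
  1001  (9)
  1011  (11)
  ----
  1001  (9)
The nim-sum is 9 ≠ 0, so this is an N-position: the player to move can win; Anya has a winning move.

Anya wins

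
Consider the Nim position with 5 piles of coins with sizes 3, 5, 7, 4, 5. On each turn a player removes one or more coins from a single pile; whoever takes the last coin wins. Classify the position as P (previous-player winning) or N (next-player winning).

Nim-sum: 3 XOR 5 XOR 7 XOR 4 XOR 5 = 0.
The nim-sum is 0, so this is a P-position: the player to move is in a losing position under optimal play.

P-position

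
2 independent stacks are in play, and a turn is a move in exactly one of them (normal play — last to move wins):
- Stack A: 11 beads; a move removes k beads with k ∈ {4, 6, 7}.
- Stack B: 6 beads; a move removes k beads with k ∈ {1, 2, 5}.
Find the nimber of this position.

0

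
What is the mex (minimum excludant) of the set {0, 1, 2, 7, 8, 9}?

3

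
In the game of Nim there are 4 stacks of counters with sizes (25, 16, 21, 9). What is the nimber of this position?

Compute the nim-sum pairwise:
25 XOR 16 = 9
9 XOR 21 = 28
28 XOR 9 = 21

21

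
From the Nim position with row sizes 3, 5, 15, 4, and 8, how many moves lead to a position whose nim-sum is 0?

Bitwise XOR of the heap sizes:
  0011  (3)
  0101  (5)
  1111  (15)
  0100  (4)
  1000  (8)
  ----
  0101  (5)
The overall nim-sum is X = 5. A row of size p has a winning move iff p XOR X < p (reduce it to p XOR X).
  3: 3 XOR 5 = 6 ≥ 3 — no move.
  5: 5 XOR 5 = 0 < 5 — winning move (to 0).
  15: 15 XOR 5 = 10 < 15 — winning move (to 10).
  4: 4 XOR 5 = 1 < 4 — winning move (to 1).
  8: 8 XOR 5 = 13 ≥ 8 — no move.
That gives 3 winning moves.

3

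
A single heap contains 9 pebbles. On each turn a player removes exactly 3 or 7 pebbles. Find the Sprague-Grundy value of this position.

1

Compute g(0), g(1), … for moves {3, 7}:
k:     0  1  2  3  4  5  6  7  8  9
g(k):  0  0  0  1  1  1  0  2  2  1
So g(9) = 1.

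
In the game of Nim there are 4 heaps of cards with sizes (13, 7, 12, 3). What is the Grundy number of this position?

5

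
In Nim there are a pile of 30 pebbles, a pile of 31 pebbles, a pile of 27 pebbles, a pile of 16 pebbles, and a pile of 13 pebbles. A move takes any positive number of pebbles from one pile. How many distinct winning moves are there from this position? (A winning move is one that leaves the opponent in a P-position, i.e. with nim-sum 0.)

3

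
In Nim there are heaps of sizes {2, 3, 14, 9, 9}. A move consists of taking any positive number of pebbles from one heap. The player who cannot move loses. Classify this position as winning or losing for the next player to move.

Nim-sum: 2 ⊕ 3 ⊕ 14 ⊕ 9 ⊕ 9 = 15.
The nim-sum is 15 ≠ 0, so this is an N-position: the player to move can win.

Winning position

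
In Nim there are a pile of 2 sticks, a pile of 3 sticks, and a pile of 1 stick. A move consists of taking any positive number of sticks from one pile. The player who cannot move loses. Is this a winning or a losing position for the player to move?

Nim-sum: 2 ^ 3 ^ 1 = 0.
The nim-sum is 0, so this is a P-position: the player to move is in a losing position under optimal play.

Losing position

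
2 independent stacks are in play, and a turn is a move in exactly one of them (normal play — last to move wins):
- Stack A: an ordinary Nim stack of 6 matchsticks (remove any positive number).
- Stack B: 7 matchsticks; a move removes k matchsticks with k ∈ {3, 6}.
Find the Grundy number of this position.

4

Stack A is a plain Nim stack of size 6, so its Grundy value is 6.
Build the Grundy sequence for stack B with g(k) = mex{g(k−s) : s ∈ {3, 6}, s ≤ k}:
g(0) = mex{} = 0
g(1) = mex{} = 0
g(2) = mex{} = 0
g(3) = mex{0} = 1
g(4) = mex{0} = 1
g(5) = mex{0} = 1
g(6) = mex{0,1} = 2
g(7) = mex{0,1} = 2
So g(7) = 2.
By the Sprague-Grundy theorem, the Grundy value of a sum of independent games is the XOR of the component values.
Combined value = 6 XOR 2 = 4.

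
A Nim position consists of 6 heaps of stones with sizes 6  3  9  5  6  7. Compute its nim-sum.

8

Compute the nim-sum pairwise:
6 ⊕ 3 = 5
5 ⊕ 9 = 12
12 ⊕ 5 = 9
9 ⊕ 6 = 15
15 ⊕ 7 = 8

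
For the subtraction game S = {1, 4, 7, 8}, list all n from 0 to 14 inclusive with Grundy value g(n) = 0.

0, 2, 5, 11, 14

Grundy values for subtraction set {1, 4, 7, 8}:
g(0) = mex{} = 0
g(1) = mex{0} = 1
g(2) = mex{1} = 0
g(3) = mex{0} = 1
g(4) = mex{0,1} = 2
g(5) = mex{1,2} = 0
g(6) = mex{0} = 1
g(7) = mex{0,1} = 2
g(8) = mex{0,1,2} = 3
g(9) = mex{0,1,3} = 2
g(10) = mex{0,1,2} = 3
g(11) = mex{1,2,3} = 0
g(12) = mex{0,2,3} = 1
g(13) = mex{0,1,2} = 3
g(14) = mex{1,2,3} = 0
The P-positions (g = 0) in 0..14 are 0, 2, 5, 11, 14.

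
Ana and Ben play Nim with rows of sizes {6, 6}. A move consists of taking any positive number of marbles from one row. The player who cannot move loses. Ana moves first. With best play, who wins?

Ben wins

Nim-sum: 6 XOR 6 = 0.
The nim-sum is 0, so this is a P-position: the player to move is in a losing position under optimal play; Ana is about to move from it and so loses — Ben wins.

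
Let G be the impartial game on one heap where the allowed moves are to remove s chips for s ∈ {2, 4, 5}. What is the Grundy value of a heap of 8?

Compute g(0), g(1), … for moves {2, 4, 5}:
g(0) = mex{} = 0
g(1) = mex{} = 0
g(2) = mex{0} = 1
g(3) = mex{0} = 1
g(4) = mex{0,1} = 2
g(5) = mex{0,1} = 2
g(6) = mex{0,1,2} = 3
g(7) = mex{1,2} = 0
g(8) = mex{1,2,3} = 0
So g(8) = 0.

0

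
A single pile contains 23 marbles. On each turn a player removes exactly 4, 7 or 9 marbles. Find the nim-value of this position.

2

Build the Grundy sequence with g(k) = mex{g(k−s) : s ∈ {4, 7, 9}, s ≤ k}:
k:     0  1  2  3  4  5  6  7  8  9 10 11 12 13 14 15 16 17 18 19 20 21 22 23
g(k):  0  0  0  0  1  1  1  1  2  2  2  2  3  0  0  0  0  1  1  1  1  2  2  2
So g(23) = 2.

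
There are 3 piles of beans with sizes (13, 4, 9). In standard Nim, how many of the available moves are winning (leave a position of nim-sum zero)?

0

Nim-sum: 13 XOR 4 XOR 9 = 0.
The nim-sum is already 0, so every move leaves a nonzero nim-sum — there are no winning moves.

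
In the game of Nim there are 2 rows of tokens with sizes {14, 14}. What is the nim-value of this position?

0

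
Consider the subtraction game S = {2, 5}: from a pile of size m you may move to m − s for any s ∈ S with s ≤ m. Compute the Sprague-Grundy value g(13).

Build the Grundy sequence with g(k) = mex{g(k−s) : s ∈ {2, 5}, s ≤ k}:
g(0) = mex{} = 0
g(1) = mex{} = 0
g(2) = mex{0} = 1
g(3) = mex{0} = 1
g(4) = mex{1} = 0
g(5) = mex{0,1} = 2
g(6) = mex{0} = 1
g(7) = mex{1,2} = 0
g(8) = mex{1} = 0
g(9) = mex{0} = 1
g(10) = mex{0,2} = 1
g(11) = mex{1} = 0
g(12) = mex{0,1} = 2
g(13) = mex{0} = 1
So g(13) = 1.

1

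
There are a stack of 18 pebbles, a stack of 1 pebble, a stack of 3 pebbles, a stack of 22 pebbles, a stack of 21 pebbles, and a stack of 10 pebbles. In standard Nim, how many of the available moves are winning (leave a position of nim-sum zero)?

Bitwise XOR of the heap sizes:
  10010  (18)
  00001  (1)
  00011  (3)
  10110  (22)
  10101  (21)
  01010  (10)
  -----
  11001  (25)
The overall nim-sum is X = 25. A stack of size p has a winning move iff p XOR X < p (reduce it to p XOR X).
  18: 18 XOR 25 = 11 < 18 — winning move (to 11).
  1: 1 XOR 25 = 24 ≥ 1 — no move.
  3: 3 XOR 25 = 26 ≥ 3 — no move.
  22: 22 XOR 25 = 15 < 22 — winning move (to 15).
  21: 21 XOR 25 = 12 < 21 — winning move (to 12).
  10: 10 XOR 25 = 19 ≥ 10 — no move.
That gives 3 winning moves.

3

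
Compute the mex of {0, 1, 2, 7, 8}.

3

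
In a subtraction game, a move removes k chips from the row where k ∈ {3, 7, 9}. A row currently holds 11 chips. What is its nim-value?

Build the Grundy sequence with g(k) = mex{g(k−s) : s ∈ {3, 7, 9}, s ≤ k}:
g(0) = mex{} = 0
g(1) = mex{} = 0
g(2) = mex{} = 0
g(3) = mex{0} = 1
g(4) = mex{0} = 1
g(5) = mex{0} = 1
g(6) = mex{1} = 0
g(7) = mex{0,1} = 2
g(8) = mex{0,1} = 2
g(9) = mex{0} = 1
g(10) = mex{0,1,2} = 3
g(11) = mex{0,1,2} = 3
So g(11) = 3.

3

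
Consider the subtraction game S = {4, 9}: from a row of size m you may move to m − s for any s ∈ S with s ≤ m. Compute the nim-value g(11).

2

Compute g(0), g(1), … for moves {4, 9}:
g(0) = mex{} = 0
g(1) = mex{} = 0
g(2) = mex{} = 0
g(3) = mex{} = 0
g(4) = mex{0} = 1
g(5) = mex{0} = 1
g(6) = mex{0} = 1
g(7) = mex{0} = 1
g(8) = mex{1} = 0
g(9) = mex{0,1} = 2
g(10) = mex{0,1} = 2
g(11) = mex{0,1} = 2
So g(11) = 2.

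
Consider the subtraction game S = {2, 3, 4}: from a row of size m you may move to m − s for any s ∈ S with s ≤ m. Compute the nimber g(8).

1

Grundy values for subtraction set {2, 3, 4}:
k:     0  1  2  3  4  5  6  7  8
g(k):  0  0  1  1  2  2  0  0  1
So g(8) = 1.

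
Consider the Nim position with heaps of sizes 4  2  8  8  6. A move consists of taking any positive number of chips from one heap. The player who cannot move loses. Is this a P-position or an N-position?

Compute the nim-sum pairwise:
4 XOR 2 = 6
6 XOR 8 = 14
14 XOR 8 = 6
6 XOR 6 = 0
The nim-sum is 0, so this is a P-position: the player to move is in a losing position under optimal play.

P-position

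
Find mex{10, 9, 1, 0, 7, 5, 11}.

The values 0, 1 are all present; 2 is the first non-negative integer missing from the set.

2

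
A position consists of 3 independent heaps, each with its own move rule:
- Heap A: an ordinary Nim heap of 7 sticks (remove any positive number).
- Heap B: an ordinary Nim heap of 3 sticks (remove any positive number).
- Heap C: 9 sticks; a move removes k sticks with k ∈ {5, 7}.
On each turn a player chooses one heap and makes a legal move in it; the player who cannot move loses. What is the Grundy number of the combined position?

Heap A is a plain Nim heap of size 7, so its Grundy value is 7.
Heap B is a plain Nim heap of size 3, so its Grundy value is 3.
For heap C, compute g(0), g(1), … with moves {5, 7}:
k:     0  1  2  3  4  5  6  7  8  9
g(k):  0  0  0  0  0  1  1  1  1  1
So g(9) = 1.
The value of a disjunctive sum is the nim-sum of the parts.
Combined value = 7 ⊕ 3 ⊕ 1 = 5.

5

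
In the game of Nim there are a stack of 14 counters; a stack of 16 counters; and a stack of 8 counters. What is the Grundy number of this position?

22

Compute the nim-sum pairwise:
14 ⊕ 16 = 30
30 ⊕ 8 = 22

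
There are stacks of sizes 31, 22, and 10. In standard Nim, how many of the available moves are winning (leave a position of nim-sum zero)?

Compute the nim-sum pairwise:
31 XOR 22 = 9
9 XOR 10 = 3
The overall nim-sum is X = 3. A stack of size p has a winning move iff p XOR X < p (reduce it to p XOR X).
  31: 31 XOR 3 = 28 < 31 — winning move (to 28).
  22: 22 XOR 3 = 21 < 22 — winning move (to 21).
  10: 10 XOR 3 = 9 < 10 — winning move (to 9).
That gives 3 winning moves.

3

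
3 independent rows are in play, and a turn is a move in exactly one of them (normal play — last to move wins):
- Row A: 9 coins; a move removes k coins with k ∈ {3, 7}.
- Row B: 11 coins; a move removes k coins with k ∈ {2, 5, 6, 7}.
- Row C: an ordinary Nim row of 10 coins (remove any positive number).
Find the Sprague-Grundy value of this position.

8

Grundy values for row A (subtraction set {3, 7}):
k:     0  1  2  3  4  5  6  7  8  9
g(k):  0  0  0  1  1  1  0  2  2  1
So g(9) = 1.
For row B, compute g(0), g(1), … with moves {2, 5, 6, 7}:
k:     0  1  2  3  4  5  6  7  8  9 10 11
g(k):  0  0  1  1  0  2  1  3  2  2  3  3
So g(11) = 3.
Row C is a plain Nim row of size 10, so its Grundy value is 10.
By the Sprague-Grundy theorem, the Grundy value of a sum of independent games is the XOR of the component values.
Combined value = 1 XOR 3 XOR 10 = 8.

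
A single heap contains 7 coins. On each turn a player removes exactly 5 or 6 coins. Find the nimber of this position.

1

Compute g(0), g(1), … for moves {5, 6}:
k:     0  1  2  3  4  5  6  7
g(k):  0  0  0  0  0  1  1  1
So g(7) = 1.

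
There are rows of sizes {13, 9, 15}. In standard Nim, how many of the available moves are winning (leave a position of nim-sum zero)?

Compute the nim-sum pairwise:
13 XOR 9 = 4
4 XOR 15 = 11
The overall nim-sum is X = 11. A row of size p has a winning move iff p XOR X < p (reduce it to p XOR X).
  13: 13 XOR 11 = 6 < 13 — winning move (to 6).
  9: 9 XOR 11 = 2 < 9 — winning move (to 2).
  15: 15 XOR 11 = 4 < 15 — winning move (to 4).
That gives 3 winning moves.

3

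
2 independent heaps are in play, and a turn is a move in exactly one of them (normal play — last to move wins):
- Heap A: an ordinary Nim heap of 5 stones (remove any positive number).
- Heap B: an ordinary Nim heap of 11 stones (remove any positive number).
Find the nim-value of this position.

14

Heap A is a plain Nim heap of size 5, so its Grundy value is 5.
Heap B is a plain Nim heap of size 11, so its Grundy value is 11.
The value of a disjunctive sum is the nim-sum of the parts.
Combined value = 5 XOR 11 = 14.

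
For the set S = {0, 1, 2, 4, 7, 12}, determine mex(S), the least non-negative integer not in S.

3

The values 0, 1, 2 are all present; 3 is the first non-negative integer missing from the set.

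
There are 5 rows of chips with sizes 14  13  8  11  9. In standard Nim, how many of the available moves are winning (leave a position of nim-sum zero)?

Compute the nim-sum pairwise:
14 XOR 13 = 3
3 XOR 8 = 11
11 XOR 11 = 0
0 XOR 9 = 9
The overall nim-sum is X = 9. A row of size p has a winning move iff p XOR X < p (reduce it to p XOR X).
  14: 14 XOR 9 = 7 < 14 — winning move (to 7).
  13: 13 XOR 9 = 4 < 13 — winning move (to 4).
  8: 8 XOR 9 = 1 < 8 — winning move (to 1).
  11: 11 XOR 9 = 2 < 11 — winning move (to 2).
  9: 9 XOR 9 = 0 < 9 — winning move (to 0).
That gives 5 winning moves.

5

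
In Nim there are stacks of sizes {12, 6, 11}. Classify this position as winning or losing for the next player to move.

Write each in binary and XOR column by column:
  1100  (12)
  0110  (6)
  1011  (11)
  ----
  0001  (1)
The nim-sum is 1 ≠ 0, so this is an N-position: the player to move can win.

Winning position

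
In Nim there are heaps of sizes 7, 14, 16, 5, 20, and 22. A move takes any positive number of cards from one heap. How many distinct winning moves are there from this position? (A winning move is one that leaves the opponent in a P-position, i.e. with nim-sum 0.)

3

Compute the nim-sum pairwise:
7 ⊕ 14 = 9
9 ⊕ 16 = 25
25 ⊕ 5 = 28
28 ⊕ 20 = 8
8 ⊕ 22 = 30
The overall nim-sum is X = 30. A heap of size p has a winning move iff p XOR X < p (reduce it to p XOR X).
  7: 7 XOR 30 = 25 ≥ 7 — no move.
  14: 14 XOR 30 = 16 ≥ 14 — no move.
  16: 16 XOR 30 = 14 < 16 — winning move (to 14).
  5: 5 XOR 30 = 27 ≥ 5 — no move.
  20: 20 XOR 30 = 10 < 20 — winning move (to 10).
  22: 22 XOR 30 = 8 < 22 — winning move (to 8).
That gives 3 winning moves.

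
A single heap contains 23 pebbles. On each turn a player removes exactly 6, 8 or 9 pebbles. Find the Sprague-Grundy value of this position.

Build the Grundy sequence with g(k) = mex{g(k−s) : s ∈ {6, 8, 9}, s ≤ k}:
k:     0  1  2  3  4  5  6  7  8  9 10 11 12 13 14 15 16 17 18 19 20 21 22 23
g(k):  0  0  0  0  0  0  1  1  1  1  1  1  2  2  2  0  0  0  0  0  0  1  1  1
So g(23) = 1.

1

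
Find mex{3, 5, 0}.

1

0 is in the set but 1 is not, so the mex is 1.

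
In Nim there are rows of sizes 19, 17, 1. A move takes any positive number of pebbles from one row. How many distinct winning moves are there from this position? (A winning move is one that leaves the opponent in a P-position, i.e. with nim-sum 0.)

Bitwise XOR of the heap sizes:
  10011  (19)
  10001  (17)
  00001  (1)
  -----
  00011  (3)
The overall nim-sum is X = 3. A row of size p has a winning move iff p XOR X < p (reduce it to p XOR X).
  19: 19 XOR 3 = 16 < 19 — winning move (to 16).
  17: 17 XOR 3 = 18 ≥ 17 — no move.
  1: 1 XOR 3 = 2 ≥ 1 — no move.
That gives 1 winning move.

1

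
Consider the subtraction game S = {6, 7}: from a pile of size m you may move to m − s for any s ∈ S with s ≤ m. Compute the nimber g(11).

1

Grundy values for subtraction set {6, 7}:
g(0) = mex{} = 0
g(1) = mex{} = 0
g(2) = mex{} = 0
g(3) = mex{} = 0
g(4) = mex{} = 0
g(5) = mex{} = 0
g(6) = mex{0} = 1
g(7) = mex{0} = 1
g(8) = mex{0} = 1
g(9) = mex{0} = 1
g(10) = mex{0} = 1
g(11) = mex{0} = 1
So g(11) = 1.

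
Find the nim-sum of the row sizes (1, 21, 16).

4

Write each in binary and XOR column by column:
  00001  (1)
  10101  (21)
  10000  (16)
  -----
  00100  (4)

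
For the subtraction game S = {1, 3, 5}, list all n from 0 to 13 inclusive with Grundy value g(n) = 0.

Grundy values for subtraction set {1, 3, 5}:
g(0) = mex{} = 0
g(1) = mex{0} = 1
g(2) = mex{1} = 0
g(3) = mex{0} = 1
g(4) = mex{1} = 0
g(5) = mex{0} = 1
g(6) = mex{1} = 0
g(7) = mex{0} = 1
g(8) = mex{1} = 0
g(9) = mex{0} = 1
g(10) = mex{1} = 0
g(11) = mex{0} = 1
g(12) = mex{1} = 0
g(13) = mex{0} = 1
The P-positions (g = 0) in 0..13 are 0, 2, 4, 6, 8, 10, 12.

0, 2, 4, 6, 8, 10, 12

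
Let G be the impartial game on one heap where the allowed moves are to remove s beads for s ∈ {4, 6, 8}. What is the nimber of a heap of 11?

Build the Grundy sequence with g(k) = mex{g(k−s) : s ∈ {4, 6, 8}, s ≤ k}:
k:     0  1  2  3  4  5  6  7  8  9 10 11
g(k):  0  0  0  0  1  1  1  1  2  2  2  2
So g(11) = 2.

2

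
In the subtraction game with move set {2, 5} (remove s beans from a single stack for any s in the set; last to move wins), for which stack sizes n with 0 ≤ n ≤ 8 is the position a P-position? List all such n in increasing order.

0, 1, 4, 7, 8

Compute g(0), g(1), … for moves {2, 5}:
k:     0  1  2  3  4  5  6  7  8
g(k):  0  0  1  1  0  2  1  0  0
The P-positions (g = 0) in 0..8 are 0, 1, 4, 7, 8.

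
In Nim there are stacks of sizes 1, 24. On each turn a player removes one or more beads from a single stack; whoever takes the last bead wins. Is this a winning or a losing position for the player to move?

Winning position

Nim-sum: 1 ⊕ 24 = 25.
The nim-sum is 25 ≠ 0, so this is an N-position: the player to move can win.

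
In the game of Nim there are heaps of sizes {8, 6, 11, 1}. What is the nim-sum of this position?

4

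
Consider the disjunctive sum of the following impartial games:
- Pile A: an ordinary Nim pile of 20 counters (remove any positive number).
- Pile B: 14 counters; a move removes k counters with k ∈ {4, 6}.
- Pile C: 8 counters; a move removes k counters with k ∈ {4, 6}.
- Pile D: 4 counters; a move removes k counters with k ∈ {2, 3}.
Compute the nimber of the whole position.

21

Pile A is a plain Nim pile of size 20, so its Grundy value is 20.
For pile B, compute g(0), g(1), … with moves {4, 6}:
k:     0  1  2  3  4  5  6  7  8  9 10 11 12 13 14
g(k):  0  0  0  0  1  1  1  1  2  2  0  0  0  0  1
So g(14) = 1.
Grundy values for pile C (subtraction set {4, 6}):
k:     0  1  2  3  4  5  6  7  8
g(k):  0  0  0  0  1  1  1  1  2
So g(8) = 2.
Build the Grundy sequence for pile D with g(k) = mex{g(k−s) : s ∈ {2, 3}, s ≤ k}:
g(0) = mex{} = 0
g(1) = mex{} = 0
g(2) = mex{0} = 1
g(3) = mex{0} = 1
g(4) = mex{0,1} = 2
So g(4) = 2.
The value of a disjunctive sum is the nim-sum of the parts.
Combined value = 20 ⊕ 1 ⊕ 2 ⊕ 2 = 21.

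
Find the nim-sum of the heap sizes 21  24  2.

15

Compute the nim-sum pairwise:
21 ^ 24 = 13
13 ^ 2 = 15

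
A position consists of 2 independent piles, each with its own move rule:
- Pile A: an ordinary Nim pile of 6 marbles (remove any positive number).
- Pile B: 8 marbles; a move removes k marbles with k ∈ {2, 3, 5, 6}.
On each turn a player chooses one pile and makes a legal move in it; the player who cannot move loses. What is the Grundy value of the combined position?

6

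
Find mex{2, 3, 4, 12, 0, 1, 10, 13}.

The values 0, 1, 2, 3, 4 are all present; 5 is the first non-negative integer missing from the set.

5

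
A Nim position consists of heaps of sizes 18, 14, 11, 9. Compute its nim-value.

30

Compute the nim-sum pairwise:
18 ^ 14 = 28
28 ^ 11 = 23
23 ^ 9 = 30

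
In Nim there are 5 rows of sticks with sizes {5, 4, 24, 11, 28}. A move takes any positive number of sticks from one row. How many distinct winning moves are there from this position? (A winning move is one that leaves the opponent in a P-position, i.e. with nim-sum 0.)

3

Bitwise XOR of the heap sizes:
  00101  (5)
  00100  (4)
  11000  (24)
  01011  (11)
  11100  (28)
  -----
  01110  (14)
The overall nim-sum is X = 14. A row of size p has a winning move iff p XOR X < p (reduce it to p XOR X).
  5: 5 XOR 14 = 11 ≥ 5 — no move.
  4: 4 XOR 14 = 10 ≥ 4 — no move.
  24: 24 XOR 14 = 22 < 24 — winning move (to 22).
  11: 11 XOR 14 = 5 < 11 — winning move (to 5).
  28: 28 XOR 14 = 18 < 28 — winning move (to 18).
That gives 3 winning moves.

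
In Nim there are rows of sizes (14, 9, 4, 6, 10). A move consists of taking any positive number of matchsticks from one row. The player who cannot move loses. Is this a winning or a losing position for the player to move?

Winning position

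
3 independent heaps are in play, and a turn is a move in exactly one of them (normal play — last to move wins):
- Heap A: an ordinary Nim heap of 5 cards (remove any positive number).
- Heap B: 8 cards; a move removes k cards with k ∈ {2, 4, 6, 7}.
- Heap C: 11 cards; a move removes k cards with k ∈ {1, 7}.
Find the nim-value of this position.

0

Heap A is a plain Nim heap of size 5, so its Grundy value is 5.
Grundy values for heap B (subtraction set {2, 4, 6, 7}):
k:     0  1  2  3  4  5  6  7  8
g(k):  0  0  1  1  2  2  3  3  4
So g(8) = 4.
For heap C, compute g(0), g(1), … with moves {1, 7}:
k:     0  1  2  3  4  5  6  7  8  9 10 11
g(k):  0  1  0  1  0  1  0  1  0  1  0  1
So g(11) = 1.
By the Sprague-Grundy theorem, the Grundy value of a sum of independent games is the XOR of the component values.
Combined value = 5 ⊕ 4 ⊕ 1 = 0.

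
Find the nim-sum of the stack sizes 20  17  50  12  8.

Compute the nim-sum pairwise:
20 ^ 17 = 5
5 ^ 50 = 55
55 ^ 12 = 59
59 ^ 8 = 51

51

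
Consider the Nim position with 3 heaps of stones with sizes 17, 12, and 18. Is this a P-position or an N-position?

In binary:
  10001  (17)
  01100  (12)
  10010  (18)
  -----
  01111  (15)
The nim-sum is 15 ≠ 0, so this is an N-position: the player to move can win.

N-position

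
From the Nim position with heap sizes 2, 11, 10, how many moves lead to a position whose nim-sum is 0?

3

In binary:
  0010  (2)
  1011  (11)
  1010  (10)
  ----
  0011  (3)
The overall nim-sum is X = 3. A heap of size p has a winning move iff p XOR X < p (reduce it to p XOR X).
  2: 2 XOR 3 = 1 < 2 — winning move (to 1).
  11: 11 XOR 3 = 8 < 11 — winning move (to 8).
  10: 10 XOR 3 = 9 < 10 — winning move (to 9).
That gives 3 winning moves.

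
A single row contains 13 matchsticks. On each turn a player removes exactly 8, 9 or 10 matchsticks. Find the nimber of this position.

Compute g(0), g(1), … for moves {8, 9, 10}:
k:     0  1  2  3  4  5  6  7  8  9 10 11 12 13
g(k):  0  0  0  0  0  0  0  0  1  1  1  1  1  1
So g(13) = 1.

1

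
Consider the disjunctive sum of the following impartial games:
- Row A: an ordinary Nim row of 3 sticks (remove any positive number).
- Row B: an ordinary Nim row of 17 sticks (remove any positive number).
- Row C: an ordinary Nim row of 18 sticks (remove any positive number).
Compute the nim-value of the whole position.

Row A is a plain Nim row of size 3, so its Grundy value is 3.
Row B is a plain Nim row of size 17, so its Grundy value is 17.
Row C is a plain Nim row of size 18, so its Grundy value is 18.
The value of a disjunctive sum is the nim-sum of the parts.
Combined value = 3 XOR 17 XOR 18 = 0.

0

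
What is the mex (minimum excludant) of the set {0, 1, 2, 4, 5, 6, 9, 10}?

3

The values 0, 1, 2 are all present; 3 is the first non-negative integer missing from the set.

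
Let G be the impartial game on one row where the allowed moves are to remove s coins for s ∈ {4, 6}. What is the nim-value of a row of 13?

0

Grundy values for subtraction set {4, 6}:
k:     0  1  2  3  4  5  6  7  8  9 10 11 12 13
g(k):  0  0  0  0  1  1  1  1  2  2  0  0  0  0
So g(13) = 0.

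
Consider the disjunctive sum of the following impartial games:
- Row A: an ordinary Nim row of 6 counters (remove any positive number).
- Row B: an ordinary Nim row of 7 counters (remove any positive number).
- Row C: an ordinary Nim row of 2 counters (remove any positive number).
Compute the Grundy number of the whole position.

3

Row A is a plain Nim row of size 6, so its Grundy value is 6.
Row B is a plain Nim row of size 7, so its Grundy value is 7.
Row C is a plain Nim row of size 2, so its Grundy value is 2.
By the Sprague-Grundy theorem, the Grundy value of a sum of independent games is the XOR of the component values.
Combined value = 6 ⊕ 7 ⊕ 2 = 3.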